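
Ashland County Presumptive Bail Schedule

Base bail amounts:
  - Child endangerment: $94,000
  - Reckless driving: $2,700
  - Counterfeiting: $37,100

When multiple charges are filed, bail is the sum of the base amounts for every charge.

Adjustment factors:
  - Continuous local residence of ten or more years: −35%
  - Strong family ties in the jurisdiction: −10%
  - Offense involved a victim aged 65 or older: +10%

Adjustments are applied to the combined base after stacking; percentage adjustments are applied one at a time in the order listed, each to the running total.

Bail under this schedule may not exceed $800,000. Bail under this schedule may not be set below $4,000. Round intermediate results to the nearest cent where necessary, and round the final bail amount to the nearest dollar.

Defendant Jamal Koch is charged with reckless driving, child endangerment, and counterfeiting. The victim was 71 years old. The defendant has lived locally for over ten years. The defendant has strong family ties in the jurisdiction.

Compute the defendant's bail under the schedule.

$86,100

Base amounts from the schedule: reckless driving $2,700; child endangerment $94,000; counterfeiting $37,100.
Stacking rule: sum of all bases. $2,700 + $94,000 + $37,100 = $133,800.
Continuous local residence of ten or more years (−35%): $133,800 × 0.65 = $86,970.
Strong family ties in the jurisdiction (−10%): $86,970 × 0.9 = $78,273.
Offense involved a victim aged 65 or older (+10%): $78,273 × 1.1 = $86,100.30.
$86,100.30 is within the $800,000 maximum.
$86,100.30 is at or above the $4,000 minimum.
Rounded to the nearest dollar: $86,100.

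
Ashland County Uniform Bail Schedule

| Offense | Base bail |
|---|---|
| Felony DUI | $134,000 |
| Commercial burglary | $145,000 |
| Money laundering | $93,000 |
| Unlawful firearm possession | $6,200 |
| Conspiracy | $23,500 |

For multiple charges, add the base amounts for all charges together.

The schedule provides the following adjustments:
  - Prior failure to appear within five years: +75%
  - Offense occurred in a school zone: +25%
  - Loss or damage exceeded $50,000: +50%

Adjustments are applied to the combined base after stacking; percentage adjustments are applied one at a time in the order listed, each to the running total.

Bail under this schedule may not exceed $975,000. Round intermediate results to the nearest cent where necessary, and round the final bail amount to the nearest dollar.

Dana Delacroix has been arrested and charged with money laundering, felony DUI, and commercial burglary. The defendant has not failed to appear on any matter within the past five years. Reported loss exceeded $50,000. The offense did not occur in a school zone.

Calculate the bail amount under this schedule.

$558,000

Base amounts from the schedule: money laundering $93,000; felony DUI $134,000; commercial burglary $145,000.
Stacking rule: sum of all bases. $93,000 + $134,000 + $145,000 = $372,000.
Loss or damage exceeded $50,000 (+50%): $372,000 × 1.5 = $558,000.
$558,000 is within the $975,000 maximum.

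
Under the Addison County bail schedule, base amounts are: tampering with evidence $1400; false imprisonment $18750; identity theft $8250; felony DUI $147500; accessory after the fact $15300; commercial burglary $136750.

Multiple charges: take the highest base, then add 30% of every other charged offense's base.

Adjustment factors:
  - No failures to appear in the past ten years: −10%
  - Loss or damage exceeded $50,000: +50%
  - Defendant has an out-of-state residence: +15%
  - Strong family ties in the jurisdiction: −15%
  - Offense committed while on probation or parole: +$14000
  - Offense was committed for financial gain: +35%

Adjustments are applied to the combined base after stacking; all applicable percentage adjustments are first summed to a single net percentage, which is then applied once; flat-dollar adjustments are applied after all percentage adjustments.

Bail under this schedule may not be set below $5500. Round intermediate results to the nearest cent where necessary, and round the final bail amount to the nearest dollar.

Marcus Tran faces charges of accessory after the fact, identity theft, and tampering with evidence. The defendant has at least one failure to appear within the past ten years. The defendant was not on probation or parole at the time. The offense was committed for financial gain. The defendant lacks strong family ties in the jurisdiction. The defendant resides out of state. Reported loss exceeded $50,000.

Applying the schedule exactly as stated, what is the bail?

$36390

Base amounts from the schedule: accessory after the fact $15300; identity theft $8250; tampering with evidence $1400.
Stacking rule: highest base plus 30% of each additional charge. Highest is accessory after the fact at $15300. Additional: $8250 × 30% = $2475; $1400 × 30% = $420. Combined base = $15300 + $2895 = $18195.
Net percentage adjustment: +50% +15% +35% = +100%. $18195 × 2 = $36390.
$36390 is at or above the $5500 minimum.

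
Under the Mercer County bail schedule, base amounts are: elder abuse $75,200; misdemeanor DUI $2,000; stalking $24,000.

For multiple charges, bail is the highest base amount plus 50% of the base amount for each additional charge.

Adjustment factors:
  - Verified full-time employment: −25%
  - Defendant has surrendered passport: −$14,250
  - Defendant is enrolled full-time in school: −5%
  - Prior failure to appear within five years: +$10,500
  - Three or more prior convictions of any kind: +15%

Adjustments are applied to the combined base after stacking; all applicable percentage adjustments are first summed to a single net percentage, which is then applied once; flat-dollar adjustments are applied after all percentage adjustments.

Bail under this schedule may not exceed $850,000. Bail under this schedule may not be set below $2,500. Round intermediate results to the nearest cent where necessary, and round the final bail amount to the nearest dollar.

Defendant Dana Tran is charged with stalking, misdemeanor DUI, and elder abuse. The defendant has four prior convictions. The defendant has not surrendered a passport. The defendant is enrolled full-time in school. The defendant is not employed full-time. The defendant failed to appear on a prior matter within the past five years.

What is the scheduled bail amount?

$107,520

Base amounts from the schedule: stalking $24,000; misdemeanor DUI $2,000; elder abuse $75,200.
Stacking rule: highest base plus 50% of each additional charge. Highest is elder abuse at $75,200. Additional: $24,000 × 50% = $12,000; $2,000 × 50% = $1,000. Combined base = $75,200 + $13,000 = $88,200.
Net percentage adjustment: −5% +15% = +10%. $88,200 × 1.1 = $97,020.
Prior failure to appear within five years (+$10,500 flat): $97,020 + $10,500 = $107,520.
$107,520 is within the $850,000 maximum.
$107,520 is at or above the $2,500 minimum.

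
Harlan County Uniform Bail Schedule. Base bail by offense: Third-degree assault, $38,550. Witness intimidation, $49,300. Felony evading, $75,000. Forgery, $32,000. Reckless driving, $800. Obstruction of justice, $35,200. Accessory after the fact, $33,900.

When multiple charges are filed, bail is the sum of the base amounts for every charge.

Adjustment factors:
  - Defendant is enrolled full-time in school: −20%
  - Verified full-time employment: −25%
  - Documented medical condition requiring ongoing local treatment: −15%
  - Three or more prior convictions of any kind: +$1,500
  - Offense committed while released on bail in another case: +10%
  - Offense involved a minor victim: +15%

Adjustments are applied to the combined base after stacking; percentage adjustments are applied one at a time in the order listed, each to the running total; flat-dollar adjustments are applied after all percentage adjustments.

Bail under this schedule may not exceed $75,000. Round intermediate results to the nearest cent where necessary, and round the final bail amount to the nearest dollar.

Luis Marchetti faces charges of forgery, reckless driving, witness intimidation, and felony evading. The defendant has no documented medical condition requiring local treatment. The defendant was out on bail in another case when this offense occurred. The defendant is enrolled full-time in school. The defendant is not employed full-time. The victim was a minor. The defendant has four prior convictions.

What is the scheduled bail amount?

Base amounts from the schedule: forgery $32,000; reckless driving $800; witness intimidation $49,300; felony evading $75,000.
Stacking rule: sum of all bases. $32,000 + $800 + $49,300 + $75,000 = $157,100.
Defendant is enrolled full-time in school (−20%): $157,100 × 0.8 = $125,680.
Offense committed while released on bail in another case (+10%): $125,680 × 1.1 = $138,248.
Offense involved a minor victim (+15%): $138,248 × 1.15 = $158,985.20.
Three or more prior convictions of any kind (+$1,500 flat): $158,985.20 + $1,500 = $160,485.20.
Result $160,485.20 exceeds the maximum of $75,000; bail is capped at $75,000.

$75,000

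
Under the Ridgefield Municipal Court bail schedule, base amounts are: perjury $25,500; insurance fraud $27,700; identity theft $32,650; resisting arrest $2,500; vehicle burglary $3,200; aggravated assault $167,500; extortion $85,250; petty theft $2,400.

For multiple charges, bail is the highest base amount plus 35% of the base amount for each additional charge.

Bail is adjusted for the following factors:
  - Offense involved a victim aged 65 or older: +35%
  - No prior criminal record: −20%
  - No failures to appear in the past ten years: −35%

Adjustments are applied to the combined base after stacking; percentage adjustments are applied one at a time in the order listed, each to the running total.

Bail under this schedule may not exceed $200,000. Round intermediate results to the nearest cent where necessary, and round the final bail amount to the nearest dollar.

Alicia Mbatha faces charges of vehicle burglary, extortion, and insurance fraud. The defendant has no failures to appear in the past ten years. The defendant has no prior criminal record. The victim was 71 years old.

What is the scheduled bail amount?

$67,438

Base amounts from the schedule: vehicle burglary $3,200; extortion $85,250; insurance fraud $27,700.
Stacking rule: highest base plus 35% of each additional charge. Highest is extortion at $85,250. Additional: $3,200 × 35% = $1,120; $27,700 × 35% = $9,695. Combined base = $85,250 + $10,815 = $96,065.
Offense involved a victim aged 65 or older (+35%): $96,065 × 1.35 = $129,687.75.
No prior criminal record (−20%): $129,687.75 × 0.8 = $103,750.20.
No failures to appear in the past ten years (−35%): $103,750.20 × 0.65 = $67,437.63.
$67,437.63 is within the $200,000 maximum.
Rounded to the nearest dollar: $67,438.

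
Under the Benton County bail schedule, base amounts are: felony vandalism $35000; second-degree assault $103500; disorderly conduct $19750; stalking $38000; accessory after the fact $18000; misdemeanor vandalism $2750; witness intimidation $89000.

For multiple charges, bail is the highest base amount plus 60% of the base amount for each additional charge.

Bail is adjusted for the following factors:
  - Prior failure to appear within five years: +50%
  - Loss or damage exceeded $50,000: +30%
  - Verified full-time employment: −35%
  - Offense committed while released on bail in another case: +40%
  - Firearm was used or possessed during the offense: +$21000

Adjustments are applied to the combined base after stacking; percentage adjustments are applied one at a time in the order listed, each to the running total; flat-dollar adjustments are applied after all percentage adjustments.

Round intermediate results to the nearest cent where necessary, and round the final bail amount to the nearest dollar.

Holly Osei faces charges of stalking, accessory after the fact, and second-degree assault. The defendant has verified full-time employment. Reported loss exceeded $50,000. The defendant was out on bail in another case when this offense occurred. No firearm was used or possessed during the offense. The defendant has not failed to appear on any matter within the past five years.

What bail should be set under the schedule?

$162189

Base amounts from the schedule: stalking $38000; accessory after the fact $18000; second-degree assault $103500.
Stacking rule: highest base plus 60% of each additional charge. Highest is second-degree assault at $103500. Additional: $38000 × 60% = $22800; $18000 × 60% = $10800. Combined base = $103500 + $33600 = $137100.
Loss or damage exceeded $50,000 (+30%): $137100 × 1.3 = $178230.
Verified full-time employment (−35%): $178230 × 0.65 = $115849.50.
Offense committed while released on bail in another case (+40%): $115849.50 × 1.4 = $162189.30.
Rounded to the nearest dollar: $162189.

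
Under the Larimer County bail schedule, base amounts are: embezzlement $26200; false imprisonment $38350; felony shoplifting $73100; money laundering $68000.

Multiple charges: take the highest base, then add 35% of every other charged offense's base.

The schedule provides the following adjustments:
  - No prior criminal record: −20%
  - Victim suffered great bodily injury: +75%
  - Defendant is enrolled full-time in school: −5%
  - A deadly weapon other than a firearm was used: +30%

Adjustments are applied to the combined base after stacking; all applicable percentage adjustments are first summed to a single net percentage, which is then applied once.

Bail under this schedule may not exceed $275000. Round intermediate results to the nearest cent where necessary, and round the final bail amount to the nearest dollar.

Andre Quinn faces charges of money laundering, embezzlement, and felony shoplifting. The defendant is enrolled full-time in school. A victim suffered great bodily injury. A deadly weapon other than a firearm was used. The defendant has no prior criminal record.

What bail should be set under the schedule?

Base amounts from the schedule: money laundering $68000; embezzlement $26200; felony shoplifting $73100.
Stacking rule: highest base plus 35% of each additional charge. Highest is felony shoplifting at $73100. Additional: $68000 × 35% = $23800; $26200 × 35% = $9170. Combined base = $73100 + $32970 = $106070.
Net percentage adjustment: −20% +75% −5% +30% = +80%. $106070 × 1.8 = $190926.
$190926 is within the $275000 maximum.

$190926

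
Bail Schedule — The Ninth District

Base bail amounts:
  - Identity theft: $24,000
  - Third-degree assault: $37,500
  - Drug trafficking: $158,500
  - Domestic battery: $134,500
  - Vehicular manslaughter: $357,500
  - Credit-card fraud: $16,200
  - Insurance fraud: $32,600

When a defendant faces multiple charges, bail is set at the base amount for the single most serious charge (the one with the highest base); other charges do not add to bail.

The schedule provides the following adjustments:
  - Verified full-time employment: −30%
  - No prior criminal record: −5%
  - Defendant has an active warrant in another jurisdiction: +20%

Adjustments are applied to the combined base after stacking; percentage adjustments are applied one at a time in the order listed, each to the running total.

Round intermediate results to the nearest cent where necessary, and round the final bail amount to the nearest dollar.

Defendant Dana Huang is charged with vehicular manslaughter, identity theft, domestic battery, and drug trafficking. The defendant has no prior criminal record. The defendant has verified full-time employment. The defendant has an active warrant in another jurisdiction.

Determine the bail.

Base amounts from the schedule: vehicular manslaughter $357,500; identity theft $24,000; domestic battery $134,500; drug trafficking $158,500.
Stacking rule: use the highest base only. Highest is vehicular manslaughter at $357,500. Combined base = $357,500.
Verified full-time employment (−30%): $357,500 × 0.7 = $250,250.
No prior criminal record (−5%): $250,250 × 0.95 = $237,737.50.
Defendant has an active warrant in another jurisdiction (+20%): $237,737.50 × 1.2 = $285,285.

$285,285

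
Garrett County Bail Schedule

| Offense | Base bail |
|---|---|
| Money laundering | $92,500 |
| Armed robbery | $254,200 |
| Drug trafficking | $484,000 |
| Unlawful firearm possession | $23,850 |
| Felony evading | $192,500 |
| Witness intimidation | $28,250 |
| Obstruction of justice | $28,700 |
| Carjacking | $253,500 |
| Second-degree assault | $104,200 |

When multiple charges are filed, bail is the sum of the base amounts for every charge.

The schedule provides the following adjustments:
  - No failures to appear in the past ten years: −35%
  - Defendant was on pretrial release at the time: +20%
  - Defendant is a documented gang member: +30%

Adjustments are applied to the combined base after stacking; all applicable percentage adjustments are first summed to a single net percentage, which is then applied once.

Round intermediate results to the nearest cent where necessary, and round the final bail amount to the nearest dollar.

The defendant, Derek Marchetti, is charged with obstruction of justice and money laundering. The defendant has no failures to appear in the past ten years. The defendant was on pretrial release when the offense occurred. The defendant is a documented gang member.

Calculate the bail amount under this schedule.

$139,380

Base amounts from the schedule: obstruction of justice $28,700; money laundering $92,500.
Stacking rule: sum of all bases. $28,700 + $92,500 = $121,200.
Net percentage adjustment: −35% +20% +30% = +15%. $121,200 × 1.15 = $139,380.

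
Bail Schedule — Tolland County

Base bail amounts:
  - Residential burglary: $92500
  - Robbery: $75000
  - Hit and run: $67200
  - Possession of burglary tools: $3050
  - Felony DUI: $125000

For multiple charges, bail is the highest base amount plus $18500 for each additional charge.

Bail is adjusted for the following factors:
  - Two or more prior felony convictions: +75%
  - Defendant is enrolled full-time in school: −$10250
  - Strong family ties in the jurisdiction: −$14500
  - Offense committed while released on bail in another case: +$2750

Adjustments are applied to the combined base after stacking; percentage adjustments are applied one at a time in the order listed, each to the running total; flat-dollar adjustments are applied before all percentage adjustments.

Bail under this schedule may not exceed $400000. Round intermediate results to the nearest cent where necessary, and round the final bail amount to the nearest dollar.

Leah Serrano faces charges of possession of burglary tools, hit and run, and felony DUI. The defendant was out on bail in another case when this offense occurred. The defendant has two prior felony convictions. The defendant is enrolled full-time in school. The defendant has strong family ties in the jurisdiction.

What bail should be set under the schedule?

Base amounts from the schedule: possession of burglary tools $3050; hit and run $67200; felony DUI $125000.
Stacking rule: highest base plus $18500 per additional charge. Highest is felony DUI at $125000; 2 additional charges → +$37000. Combined base = $162000.
Defendant is enrolled full-time in school (−$10250 flat): $162000 − $10250 = $151750.
Strong family ties in the jurisdiction (−$14500 flat): $151750 − $14500 = $137250.
Offense committed while released on bail in another case (+$2750 flat): $137250 + $2750 = $140000.
Two or more prior felony convictions (+75%): $140000 × 1.75 = $245000.
$245000 is within the $400000 maximum.

$245000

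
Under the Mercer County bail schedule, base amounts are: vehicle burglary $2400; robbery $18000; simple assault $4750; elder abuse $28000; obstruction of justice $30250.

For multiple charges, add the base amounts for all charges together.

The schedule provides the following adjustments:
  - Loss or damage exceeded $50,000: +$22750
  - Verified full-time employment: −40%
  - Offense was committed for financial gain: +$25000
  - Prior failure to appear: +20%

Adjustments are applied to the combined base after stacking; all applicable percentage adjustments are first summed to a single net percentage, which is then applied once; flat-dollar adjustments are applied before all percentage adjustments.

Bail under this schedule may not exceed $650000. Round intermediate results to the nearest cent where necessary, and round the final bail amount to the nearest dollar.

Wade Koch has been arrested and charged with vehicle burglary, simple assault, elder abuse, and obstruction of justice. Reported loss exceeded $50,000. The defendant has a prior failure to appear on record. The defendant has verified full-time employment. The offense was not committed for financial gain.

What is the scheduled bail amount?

Base amounts from the schedule: vehicle burglary $2400; simple assault $4750; elder abuse $28000; obstruction of justice $30250.
Stacking rule: sum of all bases. $2400 + $4750 + $28000 + $30250 = $65400.
Loss or damage exceeded $50,000 (+$22750 flat): $65400 + $22750 = $88150.
Net percentage adjustment: −40% +20% = −20%. $88150 × 0.8 = $70520.
$70520 is within the $650000 maximum.

$70520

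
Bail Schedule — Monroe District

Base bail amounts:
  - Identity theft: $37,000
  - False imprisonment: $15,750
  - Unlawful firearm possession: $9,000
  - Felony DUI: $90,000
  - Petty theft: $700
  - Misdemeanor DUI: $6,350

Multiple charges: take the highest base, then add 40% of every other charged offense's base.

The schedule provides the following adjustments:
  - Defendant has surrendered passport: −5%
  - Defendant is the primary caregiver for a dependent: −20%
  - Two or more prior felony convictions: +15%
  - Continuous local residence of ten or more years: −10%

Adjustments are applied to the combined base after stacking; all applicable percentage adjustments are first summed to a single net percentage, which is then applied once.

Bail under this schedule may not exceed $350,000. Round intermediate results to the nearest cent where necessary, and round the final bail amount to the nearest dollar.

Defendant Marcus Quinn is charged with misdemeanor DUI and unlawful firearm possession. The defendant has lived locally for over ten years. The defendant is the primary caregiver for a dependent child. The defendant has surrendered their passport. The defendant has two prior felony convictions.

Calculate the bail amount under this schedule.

Base amounts from the schedule: misdemeanor DUI $6,350; unlawful firearm possession $9,000.
Stacking rule: highest base plus 40% of each additional charge. Highest is unlawful firearm possession at $9,000. Additional: $6,350 × 40% = $2,540. Combined base = $9,000 + $2,540 = $11,540.
Net percentage adjustment: −5% −20% +15% −10% = −20%. $11,540 × 0.8 = $9,232.
$9,232 is within the $350,000 maximum.

$9,232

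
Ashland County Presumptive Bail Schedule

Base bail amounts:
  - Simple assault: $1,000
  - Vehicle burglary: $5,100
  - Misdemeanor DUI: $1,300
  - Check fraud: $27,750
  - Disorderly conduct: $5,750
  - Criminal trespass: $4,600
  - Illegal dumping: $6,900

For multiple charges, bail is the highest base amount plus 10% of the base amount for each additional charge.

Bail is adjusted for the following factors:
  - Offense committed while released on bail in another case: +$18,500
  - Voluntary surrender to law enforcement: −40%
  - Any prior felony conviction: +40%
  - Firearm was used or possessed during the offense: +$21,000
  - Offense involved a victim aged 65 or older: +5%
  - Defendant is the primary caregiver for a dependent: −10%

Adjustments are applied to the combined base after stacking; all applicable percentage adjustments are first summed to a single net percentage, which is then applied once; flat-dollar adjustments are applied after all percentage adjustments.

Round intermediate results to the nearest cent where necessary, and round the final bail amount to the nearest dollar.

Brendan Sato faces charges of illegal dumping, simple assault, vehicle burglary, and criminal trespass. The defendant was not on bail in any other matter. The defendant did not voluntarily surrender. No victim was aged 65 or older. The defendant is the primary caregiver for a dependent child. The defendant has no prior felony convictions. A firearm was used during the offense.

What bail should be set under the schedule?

Base amounts from the schedule: illegal dumping $6,900; simple assault $1,000; vehicle burglary $5,100; criminal trespass $4,600.
Stacking rule: highest base plus 10% of each additional charge. Highest is illegal dumping at $6,900. Additional: $1,000 × 10% = $100; $5,100 × 10% = $510; $4,600 × 10% = $460. Combined base = $6,900 + $1,070 = $7,970.
Defendant is the primary caregiver for a dependent (−10%): $7,970 × 0.9 = $7,173.
Firearm was used or possessed during the offense (+$21,000 flat): $7,173 + $21,000 = $28,173.

$28,173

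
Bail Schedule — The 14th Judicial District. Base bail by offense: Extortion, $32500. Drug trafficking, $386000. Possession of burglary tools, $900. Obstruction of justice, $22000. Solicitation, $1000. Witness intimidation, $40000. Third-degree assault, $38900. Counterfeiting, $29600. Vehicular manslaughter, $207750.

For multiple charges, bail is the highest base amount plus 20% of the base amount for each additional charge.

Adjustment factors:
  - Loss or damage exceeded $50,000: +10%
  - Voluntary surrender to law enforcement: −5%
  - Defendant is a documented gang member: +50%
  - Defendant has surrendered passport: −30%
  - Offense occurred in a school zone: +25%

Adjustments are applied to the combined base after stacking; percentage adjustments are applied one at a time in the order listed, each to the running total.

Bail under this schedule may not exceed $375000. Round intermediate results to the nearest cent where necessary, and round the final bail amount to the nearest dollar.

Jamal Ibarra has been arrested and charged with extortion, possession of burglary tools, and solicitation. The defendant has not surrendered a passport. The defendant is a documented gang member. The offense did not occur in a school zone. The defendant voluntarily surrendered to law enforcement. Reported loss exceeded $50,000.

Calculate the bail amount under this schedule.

Base amounts from the schedule: extortion $32500; possession of burglary tools $900; solicitation $1000.
Stacking rule: highest base plus 20% of each additional charge. Highest is extortion at $32500. Additional: $900 × 20% = $180; $1000 × 20% = $200. Combined base = $32500 + $380 = $32880.
Loss or damage exceeded $50,000 (+10%): $32880 × 1.1 = $36168.
Voluntary surrender to law enforcement (−5%): $36168 × 0.95 = $34359.60.
Defendant is a documented gang member (+50%): $34359.60 × 1.5 = $51539.40.
$51539.40 is within the $375000 maximum.
Rounded to the nearest dollar: $51539.

$51539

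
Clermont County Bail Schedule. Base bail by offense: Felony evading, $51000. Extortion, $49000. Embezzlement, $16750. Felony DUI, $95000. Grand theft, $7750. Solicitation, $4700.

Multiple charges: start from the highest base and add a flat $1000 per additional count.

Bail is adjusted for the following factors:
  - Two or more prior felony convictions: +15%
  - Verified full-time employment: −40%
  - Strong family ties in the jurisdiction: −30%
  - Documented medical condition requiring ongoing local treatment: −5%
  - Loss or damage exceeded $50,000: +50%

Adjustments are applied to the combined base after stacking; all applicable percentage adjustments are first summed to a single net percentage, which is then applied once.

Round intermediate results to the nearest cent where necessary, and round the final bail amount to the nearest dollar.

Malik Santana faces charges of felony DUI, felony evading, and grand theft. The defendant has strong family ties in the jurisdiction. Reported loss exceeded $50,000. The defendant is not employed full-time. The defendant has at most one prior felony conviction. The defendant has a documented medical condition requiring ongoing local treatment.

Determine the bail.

$111550

Base amounts from the schedule: felony DUI $95000; felony evading $51000; grand theft $7750.
Stacking rule: highest base plus $1000 per additional charge. Highest is felony DUI at $95000; 2 additional charges → +$2000. Combined base = $97000.
Net percentage adjustment: −30% −5% +50% = +15%. $97000 × 1.15 = $111550.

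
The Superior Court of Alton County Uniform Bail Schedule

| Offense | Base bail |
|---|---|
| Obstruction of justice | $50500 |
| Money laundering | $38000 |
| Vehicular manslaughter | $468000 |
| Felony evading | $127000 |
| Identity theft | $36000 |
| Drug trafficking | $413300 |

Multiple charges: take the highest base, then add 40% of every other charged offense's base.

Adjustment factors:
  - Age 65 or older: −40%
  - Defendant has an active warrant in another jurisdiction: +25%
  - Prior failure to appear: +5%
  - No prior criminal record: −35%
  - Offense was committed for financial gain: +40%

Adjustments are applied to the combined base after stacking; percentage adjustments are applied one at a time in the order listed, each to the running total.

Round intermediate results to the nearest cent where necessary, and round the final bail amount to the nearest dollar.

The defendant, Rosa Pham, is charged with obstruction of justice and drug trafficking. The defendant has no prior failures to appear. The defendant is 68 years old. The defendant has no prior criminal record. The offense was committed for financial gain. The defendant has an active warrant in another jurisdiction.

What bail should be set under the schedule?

$295864

Base amounts from the schedule: obstruction of justice $50500; drug trafficking $413300.
Stacking rule: highest base plus 40% of each additional charge. Highest is drug trafficking at $413300. Additional: $50500 × 40% = $20200. Combined base = $413300 + $20200 = $433500.
Age 65 or older (−40%): $433500 × 0.6 = $260100.
Defendant has an active warrant in another jurisdiction (+25%): $260100 × 1.25 = $325125.
No prior criminal record (−35%): $325125 × 0.65 = $211331.25.
Offense was committed for financial gain (+40%): $211331.25 × 1.4 = $295863.75.
Rounded to the nearest dollar: $295864.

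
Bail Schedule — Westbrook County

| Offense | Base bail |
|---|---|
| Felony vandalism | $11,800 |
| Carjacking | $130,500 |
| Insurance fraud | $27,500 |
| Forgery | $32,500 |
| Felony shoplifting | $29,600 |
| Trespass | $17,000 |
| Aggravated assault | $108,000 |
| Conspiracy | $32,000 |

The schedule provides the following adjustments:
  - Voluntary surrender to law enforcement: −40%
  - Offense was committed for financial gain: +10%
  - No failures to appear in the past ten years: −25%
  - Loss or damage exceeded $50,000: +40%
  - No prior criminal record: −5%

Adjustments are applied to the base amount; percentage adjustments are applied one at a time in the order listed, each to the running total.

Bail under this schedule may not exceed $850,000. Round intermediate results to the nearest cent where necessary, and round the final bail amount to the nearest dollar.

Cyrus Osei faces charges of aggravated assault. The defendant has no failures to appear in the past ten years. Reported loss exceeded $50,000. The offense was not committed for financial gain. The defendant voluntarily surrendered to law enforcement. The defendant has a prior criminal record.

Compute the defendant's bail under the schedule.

Base amounts from the schedule: aggravated assault $108,000.
Single charge. Combined base = $108,000.
Voluntary surrender to law enforcement (−40%): $108,000 × 0.6 = $64,800.
No failures to appear in the past ten years (−25%): $64,800 × 0.75 = $48,600.
Loss or damage exceeded $50,000 (+40%): $48,600 × 1.4 = $68,040.
$68,040 is within the $850,000 maximum.

$68,040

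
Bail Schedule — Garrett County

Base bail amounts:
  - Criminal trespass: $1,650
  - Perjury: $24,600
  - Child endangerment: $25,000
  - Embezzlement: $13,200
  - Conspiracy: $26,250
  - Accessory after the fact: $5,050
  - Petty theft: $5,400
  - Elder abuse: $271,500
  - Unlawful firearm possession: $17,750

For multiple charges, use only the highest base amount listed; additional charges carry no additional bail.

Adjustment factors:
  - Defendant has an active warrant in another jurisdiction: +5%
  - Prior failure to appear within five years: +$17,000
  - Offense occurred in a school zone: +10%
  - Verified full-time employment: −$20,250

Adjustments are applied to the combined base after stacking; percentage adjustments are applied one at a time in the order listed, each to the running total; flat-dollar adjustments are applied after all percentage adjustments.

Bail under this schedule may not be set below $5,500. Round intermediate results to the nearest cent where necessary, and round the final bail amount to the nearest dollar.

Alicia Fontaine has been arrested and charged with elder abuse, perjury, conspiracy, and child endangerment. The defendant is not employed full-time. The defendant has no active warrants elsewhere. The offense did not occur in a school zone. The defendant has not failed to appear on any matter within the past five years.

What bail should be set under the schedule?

$271,500

Base amounts from the schedule: elder abuse $271,500; perjury $24,600; conspiracy $26,250; child endangerment $25,000.
Stacking rule: use the highest base only. Highest is elder abuse at $271,500. Combined base = $271,500.
No adjustment factors apply to this defendant.
$271,500 is at or above the $5,500 minimum.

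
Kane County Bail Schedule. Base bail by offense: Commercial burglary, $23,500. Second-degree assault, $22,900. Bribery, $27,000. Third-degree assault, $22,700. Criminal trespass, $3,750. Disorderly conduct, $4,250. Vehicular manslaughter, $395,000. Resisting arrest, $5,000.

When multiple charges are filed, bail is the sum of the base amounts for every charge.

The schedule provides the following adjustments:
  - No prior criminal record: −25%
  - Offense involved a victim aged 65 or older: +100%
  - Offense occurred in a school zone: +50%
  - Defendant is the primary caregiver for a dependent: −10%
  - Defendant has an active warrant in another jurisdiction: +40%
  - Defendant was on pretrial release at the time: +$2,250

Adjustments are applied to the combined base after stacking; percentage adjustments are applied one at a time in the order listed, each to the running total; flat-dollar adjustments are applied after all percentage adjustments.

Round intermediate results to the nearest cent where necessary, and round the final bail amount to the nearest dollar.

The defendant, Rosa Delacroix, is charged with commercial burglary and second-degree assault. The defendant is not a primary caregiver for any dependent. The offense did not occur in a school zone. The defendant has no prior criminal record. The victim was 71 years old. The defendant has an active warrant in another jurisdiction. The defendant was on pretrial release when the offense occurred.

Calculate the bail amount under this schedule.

Base amounts from the schedule: commercial burglary $23,500; second-degree assault $22,900.
Stacking rule: sum of all bases. $23,500 + $22,900 = $46,400.
No prior criminal record (−25%): $46,400 × 0.75 = $34,800.
Offense involved a victim aged 65 or older (+100%): $34,800 × 2 = $69,600.
Defendant has an active warrant in another jurisdiction (+40%): $69,600 × 1.4 = $97,440.
Defendant was on pretrial release at the time (+$2,250 flat): $97,440 + $2,250 = $99,690.

$99,690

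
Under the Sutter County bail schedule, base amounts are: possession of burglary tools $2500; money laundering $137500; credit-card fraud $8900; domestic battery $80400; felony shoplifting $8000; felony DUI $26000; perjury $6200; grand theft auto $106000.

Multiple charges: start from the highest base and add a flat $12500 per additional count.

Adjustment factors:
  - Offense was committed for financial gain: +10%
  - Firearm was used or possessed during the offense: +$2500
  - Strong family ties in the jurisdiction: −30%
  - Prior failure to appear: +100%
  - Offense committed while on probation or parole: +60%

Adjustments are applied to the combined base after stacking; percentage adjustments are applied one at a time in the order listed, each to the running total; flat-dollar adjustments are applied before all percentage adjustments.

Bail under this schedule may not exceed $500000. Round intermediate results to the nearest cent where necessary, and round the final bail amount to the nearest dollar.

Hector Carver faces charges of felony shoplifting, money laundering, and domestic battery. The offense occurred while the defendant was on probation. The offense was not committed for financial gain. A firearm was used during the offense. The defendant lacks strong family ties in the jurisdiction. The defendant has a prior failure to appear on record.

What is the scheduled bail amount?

$500000

Base amounts from the schedule: felony shoplifting $8000; money laundering $137500; domestic battery $80400.
Stacking rule: highest base plus $12500 per additional charge. Highest is money laundering at $137500; 2 additional charges → +$25000. Combined base = $162500.
Firearm was used or possessed during the offense (+$2500 flat): $162500 + $2500 = $165000.
Prior failure to appear (+100%): $165000 × 2 = $330000.
Offense committed while on probation or parole (+60%): $330000 × 1.6 = $528000.
Result $528000 exceeds the maximum of $500000; bail is capped at $500000.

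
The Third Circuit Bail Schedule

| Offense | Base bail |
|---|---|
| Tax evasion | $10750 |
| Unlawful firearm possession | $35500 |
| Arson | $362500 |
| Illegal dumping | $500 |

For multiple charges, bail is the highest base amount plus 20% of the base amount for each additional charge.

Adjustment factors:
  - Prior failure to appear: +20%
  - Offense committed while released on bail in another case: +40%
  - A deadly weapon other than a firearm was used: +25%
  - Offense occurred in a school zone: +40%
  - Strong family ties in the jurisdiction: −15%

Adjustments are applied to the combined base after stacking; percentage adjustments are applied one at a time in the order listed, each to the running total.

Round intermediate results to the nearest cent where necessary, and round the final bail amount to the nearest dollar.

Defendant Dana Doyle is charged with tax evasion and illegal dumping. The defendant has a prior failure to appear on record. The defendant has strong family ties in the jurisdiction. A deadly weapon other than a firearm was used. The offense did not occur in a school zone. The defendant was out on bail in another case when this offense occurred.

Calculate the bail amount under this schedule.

Base amounts from the schedule: tax evasion $10750; illegal dumping $500.
Stacking rule: highest base plus 20% of each additional charge. Highest is tax evasion at $10750. Additional: $500 × 20% = $100. Combined base = $10750 + $100 = $10850.
Prior failure to appear (+20%): $10850 × 1.2 = $13020.
Offense committed while released on bail in another case (+40%): $13020 × 1.4 = $18228.
A deadly weapon other than a firearm was used (+25%): $18228 × 1.25 = $22785.
Strong family ties in the jurisdiction (−15%): $22785 × 0.85 = $19367.25.
Rounded to the nearest dollar: $19367.

$19367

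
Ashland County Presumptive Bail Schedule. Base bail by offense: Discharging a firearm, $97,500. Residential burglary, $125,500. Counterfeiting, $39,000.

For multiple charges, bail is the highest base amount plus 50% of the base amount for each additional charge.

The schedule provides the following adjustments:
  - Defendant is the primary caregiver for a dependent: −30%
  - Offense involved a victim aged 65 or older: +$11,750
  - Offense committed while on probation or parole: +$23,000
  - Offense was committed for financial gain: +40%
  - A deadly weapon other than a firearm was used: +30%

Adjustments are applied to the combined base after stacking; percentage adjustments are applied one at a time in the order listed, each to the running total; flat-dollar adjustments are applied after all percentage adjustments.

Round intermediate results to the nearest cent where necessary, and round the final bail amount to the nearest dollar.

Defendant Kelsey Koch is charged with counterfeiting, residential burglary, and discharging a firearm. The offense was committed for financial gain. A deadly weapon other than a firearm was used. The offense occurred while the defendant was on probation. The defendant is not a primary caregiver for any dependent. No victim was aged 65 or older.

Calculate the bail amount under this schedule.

Base amounts from the schedule: counterfeiting $39,000; residential burglary $125,500; discharging a firearm $97,500.
Stacking rule: highest base plus 50% of each additional charge. Highest is residential burglary at $125,500. Additional: $39,000 × 50% = $19,500; $97,500 × 50% = $48,750. Combined base = $125,500 + $68,250 = $193,750.
Offense was committed for financial gain (+40%): $193,750 × 1.4 = $271,250.
A deadly weapon other than a firearm was used (+30%): $271,250 × 1.3 = $352,625.
Offense committed while on probation or parole (+$23,000 flat): $352,625 + $23,000 = $375,625.

$375,625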